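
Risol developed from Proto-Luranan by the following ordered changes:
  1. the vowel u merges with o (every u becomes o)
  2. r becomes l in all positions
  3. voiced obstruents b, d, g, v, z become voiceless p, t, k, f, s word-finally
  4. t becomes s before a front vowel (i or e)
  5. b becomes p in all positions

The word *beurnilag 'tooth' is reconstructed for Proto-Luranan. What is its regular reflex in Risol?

peolnilak

Risol: *beurnilag > beornilag > beolnilag > beolnilak > peolnilak  (by vowel merger, unconditioned shift, final devoicing, unconditioned shift)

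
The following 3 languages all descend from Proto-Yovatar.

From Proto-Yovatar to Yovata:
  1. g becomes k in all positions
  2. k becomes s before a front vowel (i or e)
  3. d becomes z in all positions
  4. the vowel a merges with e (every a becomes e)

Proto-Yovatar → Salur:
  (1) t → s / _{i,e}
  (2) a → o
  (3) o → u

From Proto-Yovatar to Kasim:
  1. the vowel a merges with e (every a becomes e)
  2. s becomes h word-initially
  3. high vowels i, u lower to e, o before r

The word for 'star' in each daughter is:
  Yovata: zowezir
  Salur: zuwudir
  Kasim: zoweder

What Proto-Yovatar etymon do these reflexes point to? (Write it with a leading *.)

Position 5: Yovata has z, Salur has d, Kasim has d. Salur preserves d here (none of its changes turn any other segment into d), so the proto-segment is *d.
Position 2: Yovata has o, Salur has u, Kasim has o. Yovata preserves o here (none of its changes turn any other segment into o), so the proto-segment is *o.
Verify the candidate proto-form against each daughter:
Yovata: *zowadir > zowazir > zowezir  (by unconditioned shift, vowel merger)
Salur: *zowadir
  zowadir (rule 1 does not apply)
  zowadir → zowodir   [vowel merger]
  zowodir → zuwudir   [vowel merger]
  giving Salur zuwudir.
Kasim: *zowadir
  zowadir → zowedir   [vowel merger]
  zowedir (rule 2 does not apply)
  zowedir → zoweder   [pre-rhotic lowering]
  giving Kasim zoweder.
*zowadir is the unique common source.

*zowadir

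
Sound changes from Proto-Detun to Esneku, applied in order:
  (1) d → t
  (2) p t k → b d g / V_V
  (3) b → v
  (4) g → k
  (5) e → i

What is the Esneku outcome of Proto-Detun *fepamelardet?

fivamilartit

Esneku: start from *fepamelardet.
  rule 1 (unconditioned shift): fepamelardet → fepamelartet
  rule 2 (intervocalic voicing): fepamelartet → febamelartet
  rule 3 (unconditioned shift): febamelartet → fevamelartet
  rule 4: no change — fevamelartet
  rule 5 (vowel merger): fevamelartet → fivamilartit
  ⇒ Esneku fivamilartit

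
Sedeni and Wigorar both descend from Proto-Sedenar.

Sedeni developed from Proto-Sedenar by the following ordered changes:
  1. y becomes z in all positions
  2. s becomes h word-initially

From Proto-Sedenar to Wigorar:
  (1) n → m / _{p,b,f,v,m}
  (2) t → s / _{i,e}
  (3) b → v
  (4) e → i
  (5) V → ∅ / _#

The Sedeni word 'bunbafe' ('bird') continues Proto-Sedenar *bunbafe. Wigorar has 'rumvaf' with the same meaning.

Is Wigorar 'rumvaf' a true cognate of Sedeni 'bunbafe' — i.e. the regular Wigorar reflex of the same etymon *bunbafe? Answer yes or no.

Derive the expected Wigorar reflex of *bunbafe:
Wigorar: start from *bunbafe.
  rule 1 (nasal place assimilation): bunbafe → bumbafe
  rule 2: no change — bumbafe
  rule 3 (unconditioned shift): bumbafe → vumvafe
  rule 4 (vowel merger): vumvafe → vumvafi
  rule 5 (apocope): vumvafi → vumvaf
  ⇒ Wigorar vumvaf
The regular Wigorar reflex would be 'vumvaf', but the attested form is 'rumvaf'. The correspondence is irregular, so they are not cognates (the Wigorar form has a different source).

no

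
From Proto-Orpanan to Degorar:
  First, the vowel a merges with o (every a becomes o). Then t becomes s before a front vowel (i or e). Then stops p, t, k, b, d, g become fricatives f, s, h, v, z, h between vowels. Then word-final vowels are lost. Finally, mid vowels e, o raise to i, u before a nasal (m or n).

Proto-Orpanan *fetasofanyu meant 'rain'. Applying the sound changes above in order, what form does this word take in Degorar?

fesosofuny

Degorar: *fetasofanyu > fetosofonyu > fesosofonyu > fesosofony > fesosofuny  (by vowel merger, intervocalic lenition, apocope, pre-nasal raising)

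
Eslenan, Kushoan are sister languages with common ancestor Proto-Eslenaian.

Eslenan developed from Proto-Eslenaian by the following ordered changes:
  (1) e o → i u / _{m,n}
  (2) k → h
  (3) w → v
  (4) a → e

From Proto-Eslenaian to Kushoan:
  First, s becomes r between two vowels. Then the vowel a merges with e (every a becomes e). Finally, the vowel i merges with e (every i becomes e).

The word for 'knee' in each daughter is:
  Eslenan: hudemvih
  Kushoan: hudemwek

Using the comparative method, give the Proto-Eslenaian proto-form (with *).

*hudamwik

Position 6: Eslenan has v, Kushoan has w. Kushoan preserves w here (none of its changes turn any other segment into w), so the proto-segment is *w.
Position 7: Eslenan has i, Kushoan has e. Taking the neighbouring segments as reconstructed: Eslenan i can only go back to *i; Kushoan e could go back to *a or *e or *i — the one source consistent with every daughter is *i.
Position 4: Eslenan has e, Kushoan has e. Taking the neighbouring segments as reconstructed: Eslenan e can only go back to *a; Kushoan e could go back to *a or *e or *i — the one source consistent with every daughter is *a.
Verify the candidate proto-form against each daughter:
Eslenan: *hudamwik > hudamwih > hudamvih > hudemvih  (by unconditioned shift, unconditioned shift, vowel merger)
Kushoan: *hudamwik
  hudamwik (rule 1 does not apply)
  hudamwik → hudemwik   [vowel merger]
  hudemwik → hudemwek   [vowel merger]
  giving Kushoan hudemwek.
No other proto-form is consistent with every reflex, so the reconstruction is *hudamwik.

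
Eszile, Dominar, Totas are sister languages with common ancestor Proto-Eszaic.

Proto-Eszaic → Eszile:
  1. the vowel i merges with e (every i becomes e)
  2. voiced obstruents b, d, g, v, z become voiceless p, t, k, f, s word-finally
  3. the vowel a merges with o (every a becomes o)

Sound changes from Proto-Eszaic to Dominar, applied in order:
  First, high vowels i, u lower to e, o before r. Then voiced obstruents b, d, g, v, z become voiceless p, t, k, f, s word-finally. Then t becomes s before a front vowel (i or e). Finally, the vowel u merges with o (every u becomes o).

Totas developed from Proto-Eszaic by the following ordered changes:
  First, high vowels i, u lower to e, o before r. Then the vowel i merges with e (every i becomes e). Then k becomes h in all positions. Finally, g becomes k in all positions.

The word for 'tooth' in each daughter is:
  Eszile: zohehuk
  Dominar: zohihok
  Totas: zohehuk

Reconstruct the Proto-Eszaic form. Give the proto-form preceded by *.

Position 4: Eszile has e, Dominar has i, Totas has e. Dominar preserves i here (none of its changes turn any other segment into i), so the proto-segment is *i.
Position 6: Eszile has u, Dominar has o, Totas has u. Eszile preserves u here (none of its changes turn any other segment into u), so the proto-segment is *u.
The remaining positions agree across the daughters. Check the candidate against every language:
Eszile: *zohihug > zohehug > zohehuk  (by vowel merger, final devoicing)
Dominar: *zohihug > zohihuk > zohihok  (by final devoicing, vowel merger)
Totas: *zohihug
  zohihug (rule 1 does not apply)
  zohihug → zohehug   [vowel merger]
  zohehug (rule 3 does not apply)
  zohehug → zohehuk   [unconditioned shift]
  giving Totas zohehuk.
*zohihug is the unique common source.

*zohihug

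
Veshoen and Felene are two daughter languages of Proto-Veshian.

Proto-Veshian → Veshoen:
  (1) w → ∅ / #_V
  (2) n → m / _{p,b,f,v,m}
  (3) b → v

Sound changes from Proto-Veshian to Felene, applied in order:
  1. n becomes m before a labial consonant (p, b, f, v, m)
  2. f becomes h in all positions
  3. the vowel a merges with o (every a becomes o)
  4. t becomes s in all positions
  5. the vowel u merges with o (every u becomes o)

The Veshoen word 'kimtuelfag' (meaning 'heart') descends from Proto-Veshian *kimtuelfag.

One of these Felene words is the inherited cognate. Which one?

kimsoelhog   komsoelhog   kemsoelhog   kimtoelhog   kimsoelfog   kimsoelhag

Felene: *kimtuelfag > kimtuelhag > kimtuelhog > kimsuelhog > kimsoelhog  (by unconditioned shift, vowel merger, unconditioned shift, vowel merger)
Only 'kimsoelhog' matches the regular Felene development of *kimtuelfag.

kimsoelhog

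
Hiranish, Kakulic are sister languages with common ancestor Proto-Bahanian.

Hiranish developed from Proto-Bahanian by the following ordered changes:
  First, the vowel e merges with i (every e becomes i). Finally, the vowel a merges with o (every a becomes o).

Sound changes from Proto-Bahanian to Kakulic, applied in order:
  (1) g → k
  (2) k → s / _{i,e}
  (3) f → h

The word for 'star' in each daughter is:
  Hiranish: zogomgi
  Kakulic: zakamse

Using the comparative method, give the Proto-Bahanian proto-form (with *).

*zagamge

Position 4: Hiranish has o, Kakulic has a. Kakulic preserves a here (none of its changes turn any other segment into a), so the proto-segment is *a.
Position 6: Hiranish has g, Kakulic has s. Hiranish preserves g here (none of its changes turn any other segment into g), so the proto-segment is *g.
Continuing position by position gives *zagamge; check it forward:
Hiranish: *zagamge
  zagamge → zagamgi   [vowel merger]
  zagamgi → zogomgi   [vowel merger]
  giving Hiranish zogomgi.
Kakulic: *zagamge
  zagamge → zakamke   [unconditioned shift]
  zakamke → zakamse   [palatalisation]
  zakamse (rule 3 does not apply)
  giving Kakulic zakamse.
No other proto-form is consistent with every reflex, so the reconstruction is *zagamge.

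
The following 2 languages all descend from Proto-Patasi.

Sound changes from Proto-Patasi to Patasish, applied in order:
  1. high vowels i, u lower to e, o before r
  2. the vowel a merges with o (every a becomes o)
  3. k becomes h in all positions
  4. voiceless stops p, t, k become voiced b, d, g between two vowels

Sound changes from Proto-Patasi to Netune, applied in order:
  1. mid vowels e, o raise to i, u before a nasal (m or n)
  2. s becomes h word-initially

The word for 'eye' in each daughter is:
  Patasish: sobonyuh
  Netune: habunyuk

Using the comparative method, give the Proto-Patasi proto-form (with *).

Position 2: Patasish has o, Netune has a. Netune preserves a here (none of its changes turn any other segment into a), so the proto-segment is *a.
Position 1: Patasish has s, Netune has h. Patasish preserves s here (none of its changes turn any other segment into s), so the proto-segment is *s.
Position 4: Patasish has o, Netune has u. Taking the neighbouring segments as reconstructed: Patasish o could go back to *a or *o; Netune u could go back to *o or *u — the one source consistent with every daughter is *o.
Verify the candidate proto-form against each daughter:
Patasish: *sabonyuk > sobonyuk > sobonyuh  (by vowel merger, unconditioned shift)
Netune: *sabonyuk > sabunyuk > habunyuk  (by pre-nasal raising, debuccalisation)
Only *sabonyuk yields all of Patasish sobonyuh, Netune habunyuk.

*sabonyuk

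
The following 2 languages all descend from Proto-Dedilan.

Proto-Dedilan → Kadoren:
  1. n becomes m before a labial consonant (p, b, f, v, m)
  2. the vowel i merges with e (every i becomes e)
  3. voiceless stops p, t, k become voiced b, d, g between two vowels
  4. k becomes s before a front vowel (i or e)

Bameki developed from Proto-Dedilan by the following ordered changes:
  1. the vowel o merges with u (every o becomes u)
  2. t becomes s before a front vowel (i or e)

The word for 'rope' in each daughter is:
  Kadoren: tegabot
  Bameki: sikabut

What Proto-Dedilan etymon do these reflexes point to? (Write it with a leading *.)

Position 1: Kadoren has t, Bameki has s. Kadoren preserves t here (none of its changes turn any other segment into t), so the proto-segment is *t.
Position 2: Kadoren has e, Bameki has i. Bameki preserves i here (none of its changes turn any other segment into i), so the proto-segment is *i.
This points to *tikabot. Verify forward in each daughter:
Kadoren: start from *tikabot.
  rule 1: no change — tikabot
  rule 2 (vowel merger): tikabot → tekabot
  rule 3 (intervocalic voicing): tekabot → tegabot
  rule 4: no change — tegabot
  ⇒ Kadoren tegabot
Bameki: *tikabot
  tikabot → tikabut   [vowel merger]
  tikabut → sikabut   [palatalisation]
  giving Bameki sikabut.
*tikabot is the unique common source.

*tikabot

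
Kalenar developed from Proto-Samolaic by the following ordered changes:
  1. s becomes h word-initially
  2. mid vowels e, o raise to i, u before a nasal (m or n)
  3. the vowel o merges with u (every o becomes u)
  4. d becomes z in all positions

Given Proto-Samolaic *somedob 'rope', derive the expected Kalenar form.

Kalenar: *somedob
  somedob → homedob   [debuccalisation]
  homedob → humedob   [pre-nasal raising]
  humedob → humedub   [vowel merger]
  humedub → humezub   [unconditioned shift]
  giving Kalenar humezub.

humezub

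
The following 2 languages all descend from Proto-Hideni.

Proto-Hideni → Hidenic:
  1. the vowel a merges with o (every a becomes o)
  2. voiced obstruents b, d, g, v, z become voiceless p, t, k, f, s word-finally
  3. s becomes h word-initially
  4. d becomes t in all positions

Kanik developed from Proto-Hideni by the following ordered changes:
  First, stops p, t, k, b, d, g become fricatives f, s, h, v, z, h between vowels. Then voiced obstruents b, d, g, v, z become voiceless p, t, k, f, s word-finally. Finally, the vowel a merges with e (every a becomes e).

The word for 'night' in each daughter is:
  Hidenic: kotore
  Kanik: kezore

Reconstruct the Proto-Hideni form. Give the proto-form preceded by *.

Position 2: Hidenic has o, Kanik has e. Taking the neighbouring segments as reconstructed: Hidenic o could go back to *a or *o; Kanik e could go back to *a or *e — the one source consistent with every daughter is *a.
Position 3: Hidenic has t, Kanik has z. Taking the neighbouring segments as reconstructed: Hidenic t could go back to *t or *d; Kanik z could go back to *d or *z — the one source consistent with every daughter is *d.
Continuing position by position gives *kadore; check it forward:
Hidenic: *kadore
  kadore → kodore   [vowel merger]
  kodore (rule 2 does not apply)
  kodore (rule 3 does not apply)
  kodore → kotore   [unconditioned shift]
  giving Hidenic kotore.
Kanik: start from *kadore.
  rule 1 (intervocalic lenition): kadore → kazore
  rule 2: no change — kazore
  rule 3 (vowel merger): kazore → kezore
  ⇒ Kanik kezore
No other proto-form is consistent with every reflex, so the reconstruction is *kadore.

*kadore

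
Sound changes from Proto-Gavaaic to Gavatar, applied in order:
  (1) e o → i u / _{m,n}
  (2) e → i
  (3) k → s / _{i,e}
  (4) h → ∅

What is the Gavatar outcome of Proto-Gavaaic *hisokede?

isosidi

Gavatar: *hisokede
  hisokede (rule 1 does not apply)
  hisokede → hisokidi   [vowel merger]
  hisokidi → hisosidi   [palatalisation]
  hisosidi → isosidi   [h-loss]
  giving Gavatar isosidi.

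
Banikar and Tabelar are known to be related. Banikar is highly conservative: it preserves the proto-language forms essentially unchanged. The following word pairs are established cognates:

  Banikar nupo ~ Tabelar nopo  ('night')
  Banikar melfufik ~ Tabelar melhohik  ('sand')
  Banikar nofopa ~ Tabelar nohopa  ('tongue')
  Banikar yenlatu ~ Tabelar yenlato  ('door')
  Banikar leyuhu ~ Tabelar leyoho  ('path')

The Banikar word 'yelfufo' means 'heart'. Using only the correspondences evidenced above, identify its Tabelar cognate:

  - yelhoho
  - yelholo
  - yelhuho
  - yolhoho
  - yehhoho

yelhoho

melfufik ~ melhohik — Banikar f corresponds to Tabelar h after a consonant, before a back vowel.
melfufik ~ melhohik — Banikar u corresponds to Tabelar o after a consonant, before a labial obstruent.
nofopa ~ nohopa — Banikar f corresponds to Tabelar h between vowels (before a back vowel).
Applying these to Banikar 'yelfufo':
  yelfufo → yelhufo   (f→h after a consonant, before a back vowel)
  yelhufo → yelhofo   (u→o after a consonant, before a labial obstruent)
  yelhofo → yelhoho   (f→h between vowels (before a back vowel))
So the Tabelar cognate is 'yelhoho'.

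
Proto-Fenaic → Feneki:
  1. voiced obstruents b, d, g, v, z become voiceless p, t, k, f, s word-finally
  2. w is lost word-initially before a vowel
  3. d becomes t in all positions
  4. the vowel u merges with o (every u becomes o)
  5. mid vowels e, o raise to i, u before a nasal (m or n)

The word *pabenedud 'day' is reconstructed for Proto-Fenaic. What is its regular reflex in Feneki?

pabinetot

Feneki: *pabenedud > pabenedut > pabenetut > pabenetot > pabinetot  (by final devoicing, unconditioned shift, vowel merger, pre-nasal raising)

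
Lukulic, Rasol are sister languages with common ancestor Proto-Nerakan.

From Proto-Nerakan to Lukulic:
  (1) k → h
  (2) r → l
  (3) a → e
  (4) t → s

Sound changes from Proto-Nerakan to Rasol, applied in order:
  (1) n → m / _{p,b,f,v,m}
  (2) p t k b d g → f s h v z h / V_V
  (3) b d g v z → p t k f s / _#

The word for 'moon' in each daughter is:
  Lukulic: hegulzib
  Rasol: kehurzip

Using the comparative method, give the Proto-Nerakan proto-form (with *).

*kegurzib

Position 3: Lukulic has g, Rasol has h. Lukulic preserves g here (none of its changes turn any other segment into g), so the proto-segment is *g.
Position 5: Lukulic has l, Rasol has r. Rasol preserves r here (none of its changes turn any other segment into r), so the proto-segment is *r.
This points to *kegurzib. Verify forward in each daughter:
Lukulic: *kegurzib > hegurzib > hegulzib  (by unconditioned shift, unconditioned shift)
Rasol: *kegurzib
  kegurzib (rule 1 does not apply)
  kegurzib → kehurzib   [intervocalic lenition]
  kehurzib → kehurzip   [final devoicing]
  giving Rasol kehurzip.
Only *kegurzib yields all of Lukulic hegulzib, Rasol kehurzip.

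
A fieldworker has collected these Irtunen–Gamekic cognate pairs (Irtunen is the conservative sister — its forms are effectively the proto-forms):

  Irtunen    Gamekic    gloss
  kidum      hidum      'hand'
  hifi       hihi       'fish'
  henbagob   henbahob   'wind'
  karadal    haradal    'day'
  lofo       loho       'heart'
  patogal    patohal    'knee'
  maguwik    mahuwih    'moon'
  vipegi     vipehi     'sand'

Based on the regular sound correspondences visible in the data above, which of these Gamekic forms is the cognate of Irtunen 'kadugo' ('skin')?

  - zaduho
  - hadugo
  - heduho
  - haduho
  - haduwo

karadal ~ haradal — Irtunen k corresponds to Gamekic h word-initially before a back vowel.
henbagob ~ henbahob — Irtunen g corresponds to Gamekic h between vowels (before a back vowel).
Applying these to Irtunen 'kadugo':
  kadugo → hadugo   (k→h word-initially before a back vowel)
  hadugo → haduho   (g→h between vowels (before a back vowel))
So the Gamekic cognate is 'haduho'.

haduho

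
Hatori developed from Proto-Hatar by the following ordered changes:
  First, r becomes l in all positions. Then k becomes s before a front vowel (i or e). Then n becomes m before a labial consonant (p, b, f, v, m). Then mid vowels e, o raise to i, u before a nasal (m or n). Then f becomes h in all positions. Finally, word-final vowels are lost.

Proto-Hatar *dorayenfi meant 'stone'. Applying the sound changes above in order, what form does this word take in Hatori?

Hatori: *dorayenfi
  dorayenfi → dolayenfi   [unconditioned shift]
  dolayenfi (rule 2 does not apply)
  dolayenfi → dolayemfi   [nasal place assimilation]
  dolayemfi → dolayimfi   [pre-nasal raising]
  dolayimfi → dolayimhi   [unconditioned shift]
  dolayimhi → dolayimh   [apocope]
  giving Hatori dolayimh.

dolayimh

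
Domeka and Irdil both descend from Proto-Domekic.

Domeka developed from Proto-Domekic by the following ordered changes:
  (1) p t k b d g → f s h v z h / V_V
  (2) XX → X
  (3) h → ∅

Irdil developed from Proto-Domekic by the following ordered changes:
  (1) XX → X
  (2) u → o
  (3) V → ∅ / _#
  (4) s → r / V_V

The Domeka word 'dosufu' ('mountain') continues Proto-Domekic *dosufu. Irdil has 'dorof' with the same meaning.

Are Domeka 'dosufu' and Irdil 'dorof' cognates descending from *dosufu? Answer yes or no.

yes

Derive the expected Irdil reflex of *dosufu:
Irdil: *dosufu > dosofo > dosof > dorof  (by vowel merger, apocope, rhotacism)
Irdil 'dorof' matches the regular reflex exactly, so the pair is cognate.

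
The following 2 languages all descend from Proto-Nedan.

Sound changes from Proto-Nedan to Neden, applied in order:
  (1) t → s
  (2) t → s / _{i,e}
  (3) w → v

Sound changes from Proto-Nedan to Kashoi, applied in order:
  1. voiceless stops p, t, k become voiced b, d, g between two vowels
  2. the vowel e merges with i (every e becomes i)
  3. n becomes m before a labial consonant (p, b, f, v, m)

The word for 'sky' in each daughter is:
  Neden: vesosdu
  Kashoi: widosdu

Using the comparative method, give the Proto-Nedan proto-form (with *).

*wetosdu

Position 3: Neden has s, Kashoi has d. Taking the neighbouring segments as reconstructed: Neden s could go back to *t or *s; Kashoi d could go back to *t or *d — the one source consistent with every daughter is *t.
Position 2: Neden has e, Kashoi has i. Neden preserves e here (none of its changes turn any other segment into e), so the proto-segment is *e.
Verify the candidate proto-form against each daughter:
Neden: *wetosdu > wesosdu > vesosdu  (by unconditioned shift, unconditioned shift)
Kashoi: *wetosdu
  wetosdu → wedosdu   [intervocalic voicing]
  wedosdu → widosdu   [vowel merger]
  widosdu (rule 3 does not apply)
  giving Kashoi widosdu.
Only *wetosdu yields all of Neden vesosdu, Kashoi widosdu.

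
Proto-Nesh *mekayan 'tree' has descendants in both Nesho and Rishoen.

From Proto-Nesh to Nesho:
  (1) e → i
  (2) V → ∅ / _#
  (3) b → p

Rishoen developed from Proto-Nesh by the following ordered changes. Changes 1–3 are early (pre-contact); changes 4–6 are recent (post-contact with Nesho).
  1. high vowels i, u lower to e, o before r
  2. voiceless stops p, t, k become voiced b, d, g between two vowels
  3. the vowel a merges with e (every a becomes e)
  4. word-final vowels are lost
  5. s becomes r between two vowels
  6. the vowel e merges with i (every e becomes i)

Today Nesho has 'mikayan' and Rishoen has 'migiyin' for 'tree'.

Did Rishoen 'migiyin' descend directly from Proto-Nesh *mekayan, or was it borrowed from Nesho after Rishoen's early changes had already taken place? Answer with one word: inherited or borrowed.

inherited

If inherited, *mekayan would pass through all of Rishoen's changes:
Rishoen: *mekayan
  mekayan (rule 1 does not apply)
  mekayan → megayan   [intervocalic voicing]
  megayan → megeyen   [vowel merger]
  megeyen (rule 4 does not apply)
  megeyen (rule 5 does not apply)
  megeyen → migiyin   [vowel merger]
  giving Rishoen migiyin.
If borrowed from Nesho 'mikayan' after the early changes, it would undergo only the recent ones:
  rule 4 (apocope): no change (mikayan)
  rule 5 (rhotacism): no change (mikayan)
  rule 6 (vowel merger): no change (mikayan)
  ⇒ as a loan: mikayan
Rishoen 'migiyin' matches the inherited outcome exactly, so it is an inherited cognate, not a loan.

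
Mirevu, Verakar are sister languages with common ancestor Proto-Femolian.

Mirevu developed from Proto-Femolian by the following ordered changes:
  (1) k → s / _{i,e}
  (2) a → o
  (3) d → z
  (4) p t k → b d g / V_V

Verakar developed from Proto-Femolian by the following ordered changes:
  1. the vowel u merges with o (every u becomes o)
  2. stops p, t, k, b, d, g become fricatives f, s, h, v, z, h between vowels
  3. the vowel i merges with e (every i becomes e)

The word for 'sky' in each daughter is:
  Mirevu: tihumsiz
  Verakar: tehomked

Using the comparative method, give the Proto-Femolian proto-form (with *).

Position 2: Mirevu has i, Verakar has e. Mirevu preserves i here (none of its changes turn any other segment into i), so the proto-segment is *i.
Position 6: Mirevu has s, Verakar has k. Verakar preserves k here (none of its changes turn any other segment into k), so the proto-segment is *k.
This points to *tihumkid. Verify forward in each daughter:
Mirevu: start from *tihumkid.
  rule 1 (palatalisation): tihumkid → tihumsid
  rule 2: no change — tihumsid
  rule 3 (unconditioned shift): tihumsid → tihumsiz
  rule 4: no change — tihumsiz
  ⇒ Mirevu tihumsiz
Verakar: *tihumkid
  tihumkid → tihomkid   [vowel merger]
  tihomkid (rule 2 does not apply)
  tihomkid → tehomked   [vowel merger]
  giving Verakar tehomked.
Only *tihumkid yields all of Mirevu tihumsiz, Verakar tehomked.

*tihumkid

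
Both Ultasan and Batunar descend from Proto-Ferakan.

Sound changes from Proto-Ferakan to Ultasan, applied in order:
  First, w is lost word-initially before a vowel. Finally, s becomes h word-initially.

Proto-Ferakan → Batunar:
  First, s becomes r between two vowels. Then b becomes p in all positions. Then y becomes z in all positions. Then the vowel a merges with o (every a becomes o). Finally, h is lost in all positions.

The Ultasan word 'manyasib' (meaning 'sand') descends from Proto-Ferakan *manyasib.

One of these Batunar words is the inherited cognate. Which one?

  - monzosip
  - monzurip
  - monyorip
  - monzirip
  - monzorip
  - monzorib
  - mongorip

Batunar: start from *manyasib.
  rule 1 (rhotacism): manyasib → manyarib
  rule 2 (unconditioned shift): manyarib → manyarip
  rule 3 (unconditioned shift): manyarip → manzarip
  rule 4 (vowel merger): manzarip → monzorip
  rule 5: no change — monzorip
  ⇒ Batunar monzorip
Only 'monzorip' matches the regular Batunar development of *manyasib.

monzorip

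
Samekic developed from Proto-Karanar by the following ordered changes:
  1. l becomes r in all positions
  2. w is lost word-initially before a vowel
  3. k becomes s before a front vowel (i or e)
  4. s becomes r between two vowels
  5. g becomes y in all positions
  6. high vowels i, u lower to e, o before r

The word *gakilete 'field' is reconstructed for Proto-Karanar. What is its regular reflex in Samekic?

Samekic: *gakilete
  gakilete → gakirete   [unconditioned shift]
  gakirete (rule 2 does not apply)
  gakirete → gasirete   [palatalisation]
  gasirete → garirete   [rhotacism]
  garirete → yarirete   [unconditioned shift]
  yarirete → yarerete   [pre-rhotic lowering]
  giving Samekic yarerete.

yarerete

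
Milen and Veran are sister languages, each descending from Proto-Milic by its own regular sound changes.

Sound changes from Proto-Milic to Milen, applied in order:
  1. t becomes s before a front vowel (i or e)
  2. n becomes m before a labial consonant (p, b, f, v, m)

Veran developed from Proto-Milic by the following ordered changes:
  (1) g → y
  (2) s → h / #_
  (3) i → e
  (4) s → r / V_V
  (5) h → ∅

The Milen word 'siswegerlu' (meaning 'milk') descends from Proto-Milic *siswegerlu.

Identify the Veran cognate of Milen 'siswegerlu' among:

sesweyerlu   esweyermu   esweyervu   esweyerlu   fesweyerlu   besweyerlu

Veran: *siswegerlu
  siswegerlu → sisweyerlu   [unconditioned shift]
  sisweyerlu → hisweyerlu   [debuccalisation]
  hisweyerlu → hesweyerlu   [vowel merger]
  hesweyerlu (rule 4 does not apply)
  hesweyerlu → esweyerlu   [h-loss]
  giving Veran esweyerlu.
Among the options, 'esweyerlu' alone shows every Veran change applied in order.

esweyerlu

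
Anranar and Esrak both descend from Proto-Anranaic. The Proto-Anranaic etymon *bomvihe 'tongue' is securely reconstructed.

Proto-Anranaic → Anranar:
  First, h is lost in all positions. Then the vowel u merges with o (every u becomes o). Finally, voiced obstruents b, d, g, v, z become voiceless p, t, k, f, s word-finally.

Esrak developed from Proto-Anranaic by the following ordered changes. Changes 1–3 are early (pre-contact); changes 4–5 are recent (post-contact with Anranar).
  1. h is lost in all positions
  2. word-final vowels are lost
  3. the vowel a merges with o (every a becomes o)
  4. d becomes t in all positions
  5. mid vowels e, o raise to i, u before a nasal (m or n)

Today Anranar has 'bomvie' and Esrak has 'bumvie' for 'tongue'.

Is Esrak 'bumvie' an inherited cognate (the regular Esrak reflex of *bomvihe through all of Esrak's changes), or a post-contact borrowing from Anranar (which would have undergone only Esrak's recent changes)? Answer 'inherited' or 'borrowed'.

borrowed

If inherited, *bomvihe would pass through all of Esrak's changes:
Esrak: *bomvihe > bomvie > bomvi > bumvi  (by h-loss, apocope, pre-nasal raising)
If borrowed from Anranar 'bomvie' after the early changes, it would undergo only the recent ones:
  rule 4 (unconditioned shift): no change (bomvie)
  rule 5 (pre-nasal raising): bomvie → bumvie
  ⇒ as a loan: bumvie
Esrak 'bumvie' matches the loan outcome 'bumvie', not the inherited 'bumvi' — it skipped the early Esrak changes, so it was borrowed from Anranar.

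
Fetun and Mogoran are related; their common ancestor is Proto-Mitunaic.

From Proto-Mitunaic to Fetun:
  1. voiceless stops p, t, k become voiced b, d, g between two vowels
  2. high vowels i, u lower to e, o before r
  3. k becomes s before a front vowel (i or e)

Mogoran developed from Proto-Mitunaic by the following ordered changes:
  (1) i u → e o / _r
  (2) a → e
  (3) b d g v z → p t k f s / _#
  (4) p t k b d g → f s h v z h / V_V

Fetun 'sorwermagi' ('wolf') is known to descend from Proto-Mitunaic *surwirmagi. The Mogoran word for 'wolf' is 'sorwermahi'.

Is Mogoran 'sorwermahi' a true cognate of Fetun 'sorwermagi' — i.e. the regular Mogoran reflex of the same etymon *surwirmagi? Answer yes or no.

no

Derive the expected Mogoran reflex of *surwirmagi:
Mogoran: *surwirmagi
  surwirmagi → sorwermagi   [pre-rhotic lowering]
  sorwermagi → sorwermegi   [vowel merger]
  sorwermegi (rule 3 does not apply)
  sorwermegi → sorwermehi   [intervocalic lenition]
  giving Mogoran sorwermehi.
The regular Mogoran reflex would be 'sorwermehi', but the attested form is 'sorwermahi'. The correspondence is irregular, so they are not cognates (the Mogoran form has a different source).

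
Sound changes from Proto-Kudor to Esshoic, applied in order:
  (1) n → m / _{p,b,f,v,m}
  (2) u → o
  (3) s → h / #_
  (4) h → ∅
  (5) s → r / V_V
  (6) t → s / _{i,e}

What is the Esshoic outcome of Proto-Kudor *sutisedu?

Esshoic: *sutisedu > sotisedo > hotisedo > otisedo > otiredo > osiredo  (by vowel merger, debuccalisation, h-loss, rhotacism, palatalisation)

osiredo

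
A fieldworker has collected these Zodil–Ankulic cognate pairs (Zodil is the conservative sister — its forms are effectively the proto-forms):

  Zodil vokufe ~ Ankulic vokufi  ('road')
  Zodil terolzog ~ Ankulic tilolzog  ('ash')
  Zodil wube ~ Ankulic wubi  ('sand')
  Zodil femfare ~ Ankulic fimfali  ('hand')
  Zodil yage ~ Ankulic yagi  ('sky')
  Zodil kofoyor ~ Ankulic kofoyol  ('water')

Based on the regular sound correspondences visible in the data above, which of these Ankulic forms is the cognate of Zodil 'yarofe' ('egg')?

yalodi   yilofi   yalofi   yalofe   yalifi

terolzog ~ tilolzog — Zodil r corresponds to Ankulic l between vowels (before a back vowel).
vokufe ~ vokufi, wube ~ wubi — Zodil e corresponds to Ankulic i word-finally.
Applying these to Zodil 'yarofe':
  yarofe → yalofe   (r→l between vowels (before a back vowel))
  yalofe → yalofi   (e→i word-finally)
So the Ankulic cognate is 'yalofi'.

yalofi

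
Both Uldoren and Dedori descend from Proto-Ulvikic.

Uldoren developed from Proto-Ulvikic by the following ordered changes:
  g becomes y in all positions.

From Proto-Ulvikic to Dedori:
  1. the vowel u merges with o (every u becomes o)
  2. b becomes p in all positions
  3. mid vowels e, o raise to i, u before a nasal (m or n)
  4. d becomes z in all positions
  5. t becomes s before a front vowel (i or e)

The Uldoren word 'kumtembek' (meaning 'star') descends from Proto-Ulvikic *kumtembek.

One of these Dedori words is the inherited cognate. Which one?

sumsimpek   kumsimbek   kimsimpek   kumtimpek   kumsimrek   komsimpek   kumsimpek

kumsimpek

Dedori: start from *kumtembek.
  rule 1 (vowel merger): kumtembek → komtembek
  rule 2 (unconditioned shift): komtembek → komtempek
  rule 3 (pre-nasal raising): komtempek → kumtimpek
  rule 4: no change — kumtimpek
  rule 5 (palatalisation): kumtimpek → kumsimpek
  ⇒ Dedori kumsimpek
Among the options, 'kumsimpek' alone shows every Dedori change applied in order.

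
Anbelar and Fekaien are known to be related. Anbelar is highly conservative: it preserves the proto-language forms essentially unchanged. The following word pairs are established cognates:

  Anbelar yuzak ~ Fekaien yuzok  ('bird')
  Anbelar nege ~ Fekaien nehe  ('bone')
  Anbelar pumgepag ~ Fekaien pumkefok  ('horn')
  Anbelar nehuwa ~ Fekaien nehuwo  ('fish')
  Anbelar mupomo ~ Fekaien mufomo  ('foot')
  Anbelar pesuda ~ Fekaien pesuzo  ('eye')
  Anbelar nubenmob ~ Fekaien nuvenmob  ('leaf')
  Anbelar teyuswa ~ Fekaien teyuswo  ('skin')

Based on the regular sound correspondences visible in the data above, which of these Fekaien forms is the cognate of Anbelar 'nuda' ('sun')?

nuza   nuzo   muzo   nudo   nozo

nuzo

pesuda ~ pesuzo — Anbelar d corresponds to Fekaien z between vowels (before a back vowel).
nehuwa ~ nehuwo, pesuda ~ pesuzo — Anbelar a corresponds to Fekaien o word-finally.
Applying these to Anbelar 'nuda':
  nuda → nuza   (d→z between vowels (before a back vowel))
  nuza → nuzo   (a→o word-finally)
So the Fekaien cognate is 'nuzo'.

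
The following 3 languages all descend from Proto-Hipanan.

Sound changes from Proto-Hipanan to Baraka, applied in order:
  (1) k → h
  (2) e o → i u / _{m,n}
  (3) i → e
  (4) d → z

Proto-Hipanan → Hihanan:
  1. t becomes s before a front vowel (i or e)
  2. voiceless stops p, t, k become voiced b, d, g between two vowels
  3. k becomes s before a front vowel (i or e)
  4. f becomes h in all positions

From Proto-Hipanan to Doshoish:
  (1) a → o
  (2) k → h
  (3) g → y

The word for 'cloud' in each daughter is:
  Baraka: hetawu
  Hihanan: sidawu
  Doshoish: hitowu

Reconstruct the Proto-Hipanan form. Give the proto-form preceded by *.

*kitawu

Position 4: Baraka has a, Hihanan has a, Doshoish has o. Baraka preserves a here (none of its changes turn any other segment into a), so the proto-segment is *a.
Position 3: Baraka has t, Hihanan has d, Doshoish has t. Baraka preserves t here (none of its changes turn any other segment into t), so the proto-segment is *t.
Verify the candidate proto-form against each daughter:
Baraka: *kitawu
  kitawu → hitawu   [unconditioned shift]
  hitawu (rule 2 does not apply)
  hitawu → hetawu   [vowel merger]
  hetawu (rule 4 does not apply)
  giving Baraka hetawu.
Hihanan: *kitawu > kidawu > sidawu  (by intervocalic voicing, palatalisation)
Doshoish: *kitawu > kitowu > hitowu  (by vowel merger, unconditioned shift)
*kitawu is the unique common source.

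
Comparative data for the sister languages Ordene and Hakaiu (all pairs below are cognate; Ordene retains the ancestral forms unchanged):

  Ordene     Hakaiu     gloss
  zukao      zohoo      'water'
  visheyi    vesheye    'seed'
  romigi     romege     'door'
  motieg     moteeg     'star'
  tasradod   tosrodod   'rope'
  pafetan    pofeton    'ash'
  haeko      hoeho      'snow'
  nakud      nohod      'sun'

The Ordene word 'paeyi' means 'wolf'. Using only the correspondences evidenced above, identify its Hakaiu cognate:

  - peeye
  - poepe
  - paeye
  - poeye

poeye

haeko ~ hoeho — Ordene a corresponds to Hakaiu o after a consonant, before a front vowel.
visheyi ~ vesheye, romigi ~ romege — Ordene i corresponds to Hakaiu e word-finally.
Applying these to Ordene 'paeyi':
  paeyi → poeyi   (a→o after a consonant, before a front vowel)
  poeyi → poeye   (i→e word-finally)
So the Hakaiu cognate is 'poeye'.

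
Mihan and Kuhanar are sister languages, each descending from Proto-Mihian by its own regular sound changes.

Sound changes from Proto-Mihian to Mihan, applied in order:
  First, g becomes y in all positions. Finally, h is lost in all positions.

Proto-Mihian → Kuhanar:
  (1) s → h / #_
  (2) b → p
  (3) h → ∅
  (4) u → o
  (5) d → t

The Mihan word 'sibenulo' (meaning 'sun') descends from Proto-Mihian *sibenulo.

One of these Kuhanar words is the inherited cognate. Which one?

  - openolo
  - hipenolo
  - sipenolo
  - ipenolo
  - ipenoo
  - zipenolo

ipenolo

Kuhanar: *sibenulo
  sibenulo → hibenulo   [debuccalisation]
  hibenulo → hipenulo   [unconditioned shift]
  hipenulo → ipenulo   [h-loss]
  ipenulo → ipenolo   [vowel merger]
  ipenolo (rule 5 does not apply)
  giving Kuhanar ipenolo.
Only 'ipenolo' matches the regular Kuhanar development of *sibenulo.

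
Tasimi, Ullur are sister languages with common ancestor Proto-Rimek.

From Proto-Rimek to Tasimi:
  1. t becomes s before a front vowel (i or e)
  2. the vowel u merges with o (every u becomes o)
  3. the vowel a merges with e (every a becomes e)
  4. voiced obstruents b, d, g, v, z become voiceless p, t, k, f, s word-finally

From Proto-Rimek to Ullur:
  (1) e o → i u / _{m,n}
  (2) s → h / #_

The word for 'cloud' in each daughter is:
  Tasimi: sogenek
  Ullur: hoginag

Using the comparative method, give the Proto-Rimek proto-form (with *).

Position 4: Tasimi has e, Ullur has i. Taking the neighbouring segments as reconstructed: Tasimi e could go back to *a or *e; Ullur i could go back to *e or *i — the one source consistent with every daughter is *e.
Position 1: Tasimi has s, Ullur has h. Taking the neighbouring segments as reconstructed: Tasimi s can only go back to *s; Ullur h could go back to *s or *h — the one source consistent with every daughter is *s.
This points to *sogenag. Verify forward in each daughter:
Tasimi: *sogenag
  sogenag (rule 1 does not apply)
  sogenag (rule 2 does not apply)
  sogenag → sogeneg   [vowel merger]
  sogeneg → sogenek   [final devoicing]
  giving Tasimi sogenek.
Ullur: *sogenag
  sogenag → soginag   [pre-nasal raising]
  soginag → hoginag   [debuccalisation]
  giving Ullur hoginag.
*sogenag is the unique common source.

*sogenag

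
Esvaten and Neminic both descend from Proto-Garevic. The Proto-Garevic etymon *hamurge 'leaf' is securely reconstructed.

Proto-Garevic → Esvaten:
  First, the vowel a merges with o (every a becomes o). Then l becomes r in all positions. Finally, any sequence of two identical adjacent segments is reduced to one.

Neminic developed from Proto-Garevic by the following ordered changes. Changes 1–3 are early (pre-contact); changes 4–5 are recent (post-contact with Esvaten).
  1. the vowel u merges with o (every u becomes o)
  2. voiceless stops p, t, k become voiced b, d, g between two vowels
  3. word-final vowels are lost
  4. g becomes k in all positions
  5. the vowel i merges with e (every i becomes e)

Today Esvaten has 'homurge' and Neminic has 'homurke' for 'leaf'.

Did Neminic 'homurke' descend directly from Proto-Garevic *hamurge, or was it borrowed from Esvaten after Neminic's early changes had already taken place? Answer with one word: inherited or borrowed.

borrowed

If inherited, *hamurge would pass through all of Neminic's changes:
Neminic: *hamurge
  hamurge → hamorge   [vowel merger]
  hamorge (rule 2 does not apply)
  hamorge → hamorg   [apocope]
  hamorg → hamork   [unconditioned shift]
  hamork (rule 5 does not apply)
  giving Neminic hamork.
If borrowed from Esvaten 'homurge' after the early changes, it would undergo only the recent ones:
  rule 4 (unconditioned shift): homurge → homurke
  rule 5 (vowel merger): no change (homurke)
  ⇒ as a loan: homurke
Neminic 'homurke' matches the loan outcome 'homurke', not the inherited 'hamork' — it skipped the early Neminic changes, so it was borrowed from Esvaten.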